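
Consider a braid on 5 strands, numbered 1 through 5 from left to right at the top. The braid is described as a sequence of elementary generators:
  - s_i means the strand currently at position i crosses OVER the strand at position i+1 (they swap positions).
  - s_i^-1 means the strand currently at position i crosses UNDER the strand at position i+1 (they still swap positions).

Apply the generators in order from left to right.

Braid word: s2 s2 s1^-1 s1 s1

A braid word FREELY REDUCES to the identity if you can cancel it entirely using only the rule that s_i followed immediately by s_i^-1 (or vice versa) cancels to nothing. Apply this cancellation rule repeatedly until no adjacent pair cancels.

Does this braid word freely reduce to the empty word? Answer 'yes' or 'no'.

Answer: no

Derivation:
Gen 1 (s2): push. Stack: [s2]
Gen 2 (s2): push. Stack: [s2 s2]
Gen 3 (s1^-1): push. Stack: [s2 s2 s1^-1]
Gen 4 (s1): cancels prior s1^-1. Stack: [s2 s2]
Gen 5 (s1): push. Stack: [s2 s2 s1]
Reduced word: s2 s2 s1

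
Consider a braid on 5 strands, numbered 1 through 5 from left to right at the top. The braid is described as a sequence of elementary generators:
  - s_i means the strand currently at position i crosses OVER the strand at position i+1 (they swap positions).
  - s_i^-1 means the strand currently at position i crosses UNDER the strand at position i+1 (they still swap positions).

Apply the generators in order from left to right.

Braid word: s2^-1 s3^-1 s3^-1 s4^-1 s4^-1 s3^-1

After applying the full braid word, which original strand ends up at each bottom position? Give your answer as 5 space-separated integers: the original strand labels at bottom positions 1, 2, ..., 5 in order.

Answer: 1 3 4 2 5

Derivation:
Gen 1 (s2^-1): strand 2 crosses under strand 3. Perm now: [1 3 2 4 5]
Gen 2 (s3^-1): strand 2 crosses under strand 4. Perm now: [1 3 4 2 5]
Gen 3 (s3^-1): strand 4 crosses under strand 2. Perm now: [1 3 2 4 5]
Gen 4 (s4^-1): strand 4 crosses under strand 5. Perm now: [1 3 2 5 4]
Gen 5 (s4^-1): strand 5 crosses under strand 4. Perm now: [1 3 2 4 5]
Gen 6 (s3^-1): strand 2 crosses under strand 4. Perm now: [1 3 4 2 5]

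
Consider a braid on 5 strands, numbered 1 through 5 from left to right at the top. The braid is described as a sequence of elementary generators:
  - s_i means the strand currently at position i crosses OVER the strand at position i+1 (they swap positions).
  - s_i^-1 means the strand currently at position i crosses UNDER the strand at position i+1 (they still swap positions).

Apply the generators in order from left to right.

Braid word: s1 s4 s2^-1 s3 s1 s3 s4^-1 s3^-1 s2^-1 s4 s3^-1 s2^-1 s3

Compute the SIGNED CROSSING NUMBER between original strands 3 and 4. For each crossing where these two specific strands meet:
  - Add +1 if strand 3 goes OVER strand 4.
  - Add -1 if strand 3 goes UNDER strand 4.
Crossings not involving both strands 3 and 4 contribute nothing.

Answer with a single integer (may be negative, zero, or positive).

Answer: 0

Derivation:
Gen 1: crossing 1x2. Both 3&4? no. Sum: 0
Gen 2: crossing 4x5. Both 3&4? no. Sum: 0
Gen 3: crossing 1x3. Both 3&4? no. Sum: 0
Gen 4: crossing 1x5. Both 3&4? no. Sum: 0
Gen 5: crossing 2x3. Both 3&4? no. Sum: 0
Gen 6: crossing 5x1. Both 3&4? no. Sum: 0
Gen 7: crossing 5x4. Both 3&4? no. Sum: 0
Gen 8: crossing 1x4. Both 3&4? no. Sum: 0
Gen 9: crossing 2x4. Both 3&4? no. Sum: 0
Gen 10: crossing 1x5. Both 3&4? no. Sum: 0
Gen 11: crossing 2x5. Both 3&4? no. Sum: 0
Gen 12: crossing 4x5. Both 3&4? no. Sum: 0
Gen 13: crossing 4x2. Both 3&4? no. Sum: 0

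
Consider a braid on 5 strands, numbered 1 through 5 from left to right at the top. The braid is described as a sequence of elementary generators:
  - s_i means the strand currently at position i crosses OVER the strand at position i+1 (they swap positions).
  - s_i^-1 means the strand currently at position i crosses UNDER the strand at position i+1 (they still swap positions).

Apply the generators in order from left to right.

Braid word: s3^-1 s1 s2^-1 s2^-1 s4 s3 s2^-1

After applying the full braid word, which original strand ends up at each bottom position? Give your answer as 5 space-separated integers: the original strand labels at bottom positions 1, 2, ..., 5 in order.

Answer: 2 5 1 4 3

Derivation:
Gen 1 (s3^-1): strand 3 crosses under strand 4. Perm now: [1 2 4 3 5]
Gen 2 (s1): strand 1 crosses over strand 2. Perm now: [2 1 4 3 5]
Gen 3 (s2^-1): strand 1 crosses under strand 4. Perm now: [2 4 1 3 5]
Gen 4 (s2^-1): strand 4 crosses under strand 1. Perm now: [2 1 4 3 5]
Gen 5 (s4): strand 3 crosses over strand 5. Perm now: [2 1 4 5 3]
Gen 6 (s3): strand 4 crosses over strand 5. Perm now: [2 1 5 4 3]
Gen 7 (s2^-1): strand 1 crosses under strand 5. Perm now: [2 5 1 4 3]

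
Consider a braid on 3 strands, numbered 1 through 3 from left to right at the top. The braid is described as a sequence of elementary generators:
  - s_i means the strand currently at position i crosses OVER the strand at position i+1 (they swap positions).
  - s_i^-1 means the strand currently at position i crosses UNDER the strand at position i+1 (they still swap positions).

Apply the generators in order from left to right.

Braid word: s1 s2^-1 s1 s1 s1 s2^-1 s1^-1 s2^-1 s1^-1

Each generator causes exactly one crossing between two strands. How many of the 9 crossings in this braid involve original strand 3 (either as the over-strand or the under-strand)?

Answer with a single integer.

Gen 1: crossing 1x2. Involves strand 3? no. Count so far: 0
Gen 2: crossing 1x3. Involves strand 3? yes. Count so far: 1
Gen 3: crossing 2x3. Involves strand 3? yes. Count so far: 2
Gen 4: crossing 3x2. Involves strand 3? yes. Count so far: 3
Gen 5: crossing 2x3. Involves strand 3? yes. Count so far: 4
Gen 6: crossing 2x1. Involves strand 3? no. Count so far: 4
Gen 7: crossing 3x1. Involves strand 3? yes. Count so far: 5
Gen 8: crossing 3x2. Involves strand 3? yes. Count so far: 6
Gen 9: crossing 1x2. Involves strand 3? no. Count so far: 6

Answer: 6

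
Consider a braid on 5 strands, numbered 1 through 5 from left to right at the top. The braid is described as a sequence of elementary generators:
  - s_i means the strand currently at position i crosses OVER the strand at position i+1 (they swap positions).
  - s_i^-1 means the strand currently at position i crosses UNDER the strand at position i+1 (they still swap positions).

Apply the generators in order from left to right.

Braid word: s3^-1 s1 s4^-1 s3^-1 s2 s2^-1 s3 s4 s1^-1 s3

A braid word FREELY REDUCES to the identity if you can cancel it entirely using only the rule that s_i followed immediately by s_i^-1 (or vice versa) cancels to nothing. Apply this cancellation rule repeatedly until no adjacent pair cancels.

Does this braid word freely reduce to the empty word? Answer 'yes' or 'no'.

Answer: yes

Derivation:
Gen 1 (s3^-1): push. Stack: [s3^-1]
Gen 2 (s1): push. Stack: [s3^-1 s1]
Gen 3 (s4^-1): push. Stack: [s3^-1 s1 s4^-1]
Gen 4 (s3^-1): push. Stack: [s3^-1 s1 s4^-1 s3^-1]
Gen 5 (s2): push. Stack: [s3^-1 s1 s4^-1 s3^-1 s2]
Gen 6 (s2^-1): cancels prior s2. Stack: [s3^-1 s1 s4^-1 s3^-1]
Gen 7 (s3): cancels prior s3^-1. Stack: [s3^-1 s1 s4^-1]
Gen 8 (s4): cancels prior s4^-1. Stack: [s3^-1 s1]
Gen 9 (s1^-1): cancels prior s1. Stack: [s3^-1]
Gen 10 (s3): cancels prior s3^-1. Stack: []
Reduced word: (empty)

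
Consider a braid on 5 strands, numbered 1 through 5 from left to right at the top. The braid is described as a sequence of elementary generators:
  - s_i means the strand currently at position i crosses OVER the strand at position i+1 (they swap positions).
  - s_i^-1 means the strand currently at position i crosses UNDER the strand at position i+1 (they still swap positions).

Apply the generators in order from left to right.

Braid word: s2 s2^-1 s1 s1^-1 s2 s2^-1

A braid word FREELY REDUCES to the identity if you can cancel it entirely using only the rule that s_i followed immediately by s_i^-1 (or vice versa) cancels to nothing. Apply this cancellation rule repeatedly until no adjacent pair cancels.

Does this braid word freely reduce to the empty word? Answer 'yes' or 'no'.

Answer: yes

Derivation:
Gen 1 (s2): push. Stack: [s2]
Gen 2 (s2^-1): cancels prior s2. Stack: []
Gen 3 (s1): push. Stack: [s1]
Gen 4 (s1^-1): cancels prior s1. Stack: []
Gen 5 (s2): push. Stack: [s2]
Gen 6 (s2^-1): cancels prior s2. Stack: []
Reduced word: (empty)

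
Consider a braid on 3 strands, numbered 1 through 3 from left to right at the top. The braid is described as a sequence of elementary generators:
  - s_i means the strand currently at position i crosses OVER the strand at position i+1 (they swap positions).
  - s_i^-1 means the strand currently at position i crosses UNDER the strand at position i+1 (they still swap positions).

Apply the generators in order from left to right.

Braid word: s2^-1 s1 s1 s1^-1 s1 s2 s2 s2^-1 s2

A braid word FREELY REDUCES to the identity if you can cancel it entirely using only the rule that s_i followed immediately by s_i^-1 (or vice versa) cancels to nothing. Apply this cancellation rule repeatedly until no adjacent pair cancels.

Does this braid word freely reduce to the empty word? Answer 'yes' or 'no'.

Answer: no

Derivation:
Gen 1 (s2^-1): push. Stack: [s2^-1]
Gen 2 (s1): push. Stack: [s2^-1 s1]
Gen 3 (s1): push. Stack: [s2^-1 s1 s1]
Gen 4 (s1^-1): cancels prior s1. Stack: [s2^-1 s1]
Gen 5 (s1): push. Stack: [s2^-1 s1 s1]
Gen 6 (s2): push. Stack: [s2^-1 s1 s1 s2]
Gen 7 (s2): push. Stack: [s2^-1 s1 s1 s2 s2]
Gen 8 (s2^-1): cancels prior s2. Stack: [s2^-1 s1 s1 s2]
Gen 9 (s2): push. Stack: [s2^-1 s1 s1 s2 s2]
Reduced word: s2^-1 s1 s1 s2 s2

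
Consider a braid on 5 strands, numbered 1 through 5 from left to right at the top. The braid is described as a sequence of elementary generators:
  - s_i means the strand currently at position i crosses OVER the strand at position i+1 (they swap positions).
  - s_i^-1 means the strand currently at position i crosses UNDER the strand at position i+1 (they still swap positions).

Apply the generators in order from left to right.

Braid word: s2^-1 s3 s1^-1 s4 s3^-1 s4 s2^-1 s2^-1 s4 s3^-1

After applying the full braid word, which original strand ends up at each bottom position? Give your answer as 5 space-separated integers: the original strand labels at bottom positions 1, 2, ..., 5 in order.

Gen 1 (s2^-1): strand 2 crosses under strand 3. Perm now: [1 3 2 4 5]
Gen 2 (s3): strand 2 crosses over strand 4. Perm now: [1 3 4 2 5]
Gen 3 (s1^-1): strand 1 crosses under strand 3. Perm now: [3 1 4 2 5]
Gen 4 (s4): strand 2 crosses over strand 5. Perm now: [3 1 4 5 2]
Gen 5 (s3^-1): strand 4 crosses under strand 5. Perm now: [3 1 5 4 2]
Gen 6 (s4): strand 4 crosses over strand 2. Perm now: [3 1 5 2 4]
Gen 7 (s2^-1): strand 1 crosses under strand 5. Perm now: [3 5 1 2 4]
Gen 8 (s2^-1): strand 5 crosses under strand 1. Perm now: [3 1 5 2 4]
Gen 9 (s4): strand 2 crosses over strand 4. Perm now: [3 1 5 4 2]
Gen 10 (s3^-1): strand 5 crosses under strand 4. Perm now: [3 1 4 5 2]

Answer: 3 1 4 5 2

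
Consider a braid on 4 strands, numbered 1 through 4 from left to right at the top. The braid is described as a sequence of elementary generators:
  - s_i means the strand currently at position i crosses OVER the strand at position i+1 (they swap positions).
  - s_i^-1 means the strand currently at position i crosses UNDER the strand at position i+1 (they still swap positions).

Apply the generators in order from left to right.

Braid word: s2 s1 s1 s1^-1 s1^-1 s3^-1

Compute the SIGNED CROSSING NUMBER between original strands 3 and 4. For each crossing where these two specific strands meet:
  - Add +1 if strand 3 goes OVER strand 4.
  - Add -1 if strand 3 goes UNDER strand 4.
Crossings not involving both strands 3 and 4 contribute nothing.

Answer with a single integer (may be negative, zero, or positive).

Answer: 0

Derivation:
Gen 1: crossing 2x3. Both 3&4? no. Sum: 0
Gen 2: crossing 1x3. Both 3&4? no. Sum: 0
Gen 3: crossing 3x1. Both 3&4? no. Sum: 0
Gen 4: crossing 1x3. Both 3&4? no. Sum: 0
Gen 5: crossing 3x1. Both 3&4? no. Sum: 0
Gen 6: crossing 2x4. Both 3&4? no. Sum: 0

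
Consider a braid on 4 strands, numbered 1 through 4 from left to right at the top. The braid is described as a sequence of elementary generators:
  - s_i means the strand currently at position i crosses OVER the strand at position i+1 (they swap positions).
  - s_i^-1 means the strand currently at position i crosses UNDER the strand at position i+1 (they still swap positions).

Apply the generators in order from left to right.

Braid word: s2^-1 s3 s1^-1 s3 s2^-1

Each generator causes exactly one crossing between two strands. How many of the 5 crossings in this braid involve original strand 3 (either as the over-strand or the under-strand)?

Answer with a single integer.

Answer: 2

Derivation:
Gen 1: crossing 2x3. Involves strand 3? yes. Count so far: 1
Gen 2: crossing 2x4. Involves strand 3? no. Count so far: 1
Gen 3: crossing 1x3. Involves strand 3? yes. Count so far: 2
Gen 4: crossing 4x2. Involves strand 3? no. Count so far: 2
Gen 5: crossing 1x2. Involves strand 3? no. Count so far: 2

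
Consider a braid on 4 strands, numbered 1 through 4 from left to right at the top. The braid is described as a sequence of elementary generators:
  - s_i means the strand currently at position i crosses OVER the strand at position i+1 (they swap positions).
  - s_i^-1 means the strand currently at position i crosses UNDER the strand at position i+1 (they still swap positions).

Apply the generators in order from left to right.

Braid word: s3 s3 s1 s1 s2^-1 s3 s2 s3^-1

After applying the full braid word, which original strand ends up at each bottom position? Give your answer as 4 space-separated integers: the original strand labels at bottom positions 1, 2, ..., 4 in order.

Answer: 1 4 2 3

Derivation:
Gen 1 (s3): strand 3 crosses over strand 4. Perm now: [1 2 4 3]
Gen 2 (s3): strand 4 crosses over strand 3. Perm now: [1 2 3 4]
Gen 3 (s1): strand 1 crosses over strand 2. Perm now: [2 1 3 4]
Gen 4 (s1): strand 2 crosses over strand 1. Perm now: [1 2 3 4]
Gen 5 (s2^-1): strand 2 crosses under strand 3. Perm now: [1 3 2 4]
Gen 6 (s3): strand 2 crosses over strand 4. Perm now: [1 3 4 2]
Gen 7 (s2): strand 3 crosses over strand 4. Perm now: [1 4 3 2]
Gen 8 (s3^-1): strand 3 crosses under strand 2. Perm now: [1 4 2 3]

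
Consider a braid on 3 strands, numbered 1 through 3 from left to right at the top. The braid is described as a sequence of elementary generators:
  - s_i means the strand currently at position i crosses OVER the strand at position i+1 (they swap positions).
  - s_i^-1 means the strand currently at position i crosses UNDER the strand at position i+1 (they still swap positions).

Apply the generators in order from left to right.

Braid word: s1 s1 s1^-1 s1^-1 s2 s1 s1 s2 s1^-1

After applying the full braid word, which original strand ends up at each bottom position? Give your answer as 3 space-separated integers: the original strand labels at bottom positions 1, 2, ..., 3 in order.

Gen 1 (s1): strand 1 crosses over strand 2. Perm now: [2 1 3]
Gen 2 (s1): strand 2 crosses over strand 1. Perm now: [1 2 3]
Gen 3 (s1^-1): strand 1 crosses under strand 2. Perm now: [2 1 3]
Gen 4 (s1^-1): strand 2 crosses under strand 1. Perm now: [1 2 3]
Gen 5 (s2): strand 2 crosses over strand 3. Perm now: [1 3 2]
Gen 6 (s1): strand 1 crosses over strand 3. Perm now: [3 1 2]
Gen 7 (s1): strand 3 crosses over strand 1. Perm now: [1 3 2]
Gen 8 (s2): strand 3 crosses over strand 2. Perm now: [1 2 3]
Gen 9 (s1^-1): strand 1 crosses under strand 2. Perm now: [2 1 3]

Answer: 2 1 3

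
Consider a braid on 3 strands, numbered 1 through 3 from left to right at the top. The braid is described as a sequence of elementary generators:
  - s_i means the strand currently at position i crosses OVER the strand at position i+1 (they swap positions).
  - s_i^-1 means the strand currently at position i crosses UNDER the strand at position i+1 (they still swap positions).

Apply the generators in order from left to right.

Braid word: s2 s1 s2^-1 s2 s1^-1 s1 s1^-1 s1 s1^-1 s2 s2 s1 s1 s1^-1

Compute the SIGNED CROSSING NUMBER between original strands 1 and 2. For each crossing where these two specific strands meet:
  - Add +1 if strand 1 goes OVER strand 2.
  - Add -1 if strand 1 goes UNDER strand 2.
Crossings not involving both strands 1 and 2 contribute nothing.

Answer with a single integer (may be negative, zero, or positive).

Answer: -2

Derivation:
Gen 1: crossing 2x3. Both 1&2? no. Sum: 0
Gen 2: crossing 1x3. Both 1&2? no. Sum: 0
Gen 3: 1 under 2. Both 1&2? yes. Contrib: -1. Sum: -1
Gen 4: 2 over 1. Both 1&2? yes. Contrib: -1. Sum: -2
Gen 5: crossing 3x1. Both 1&2? no. Sum: -2
Gen 6: crossing 1x3. Both 1&2? no. Sum: -2
Gen 7: crossing 3x1. Both 1&2? no. Sum: -2
Gen 8: crossing 1x3. Both 1&2? no. Sum: -2
Gen 9: crossing 3x1. Both 1&2? no. Sum: -2
Gen 10: crossing 3x2. Both 1&2? no. Sum: -2
Gen 11: crossing 2x3. Both 1&2? no. Sum: -2
Gen 12: crossing 1x3. Both 1&2? no. Sum: -2
Gen 13: crossing 3x1. Both 1&2? no. Sum: -2
Gen 14: crossing 1x3. Both 1&2? no. Sum: -2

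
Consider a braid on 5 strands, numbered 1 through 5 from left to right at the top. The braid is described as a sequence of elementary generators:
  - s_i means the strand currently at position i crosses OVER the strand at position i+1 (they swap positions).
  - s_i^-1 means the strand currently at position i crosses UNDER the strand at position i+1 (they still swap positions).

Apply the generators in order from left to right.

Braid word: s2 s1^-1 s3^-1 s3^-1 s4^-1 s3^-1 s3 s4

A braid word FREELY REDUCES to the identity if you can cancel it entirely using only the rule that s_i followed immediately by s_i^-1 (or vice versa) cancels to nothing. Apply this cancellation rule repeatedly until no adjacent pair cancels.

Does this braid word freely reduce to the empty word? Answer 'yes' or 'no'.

Gen 1 (s2): push. Stack: [s2]
Gen 2 (s1^-1): push. Stack: [s2 s1^-1]
Gen 3 (s3^-1): push. Stack: [s2 s1^-1 s3^-1]
Gen 4 (s3^-1): push. Stack: [s2 s1^-1 s3^-1 s3^-1]
Gen 5 (s4^-1): push. Stack: [s2 s1^-1 s3^-1 s3^-1 s4^-1]
Gen 6 (s3^-1): push. Stack: [s2 s1^-1 s3^-1 s3^-1 s4^-1 s3^-1]
Gen 7 (s3): cancels prior s3^-1. Stack: [s2 s1^-1 s3^-1 s3^-1 s4^-1]
Gen 8 (s4): cancels prior s4^-1. Stack: [s2 s1^-1 s3^-1 s3^-1]
Reduced word: s2 s1^-1 s3^-1 s3^-1

Answer: no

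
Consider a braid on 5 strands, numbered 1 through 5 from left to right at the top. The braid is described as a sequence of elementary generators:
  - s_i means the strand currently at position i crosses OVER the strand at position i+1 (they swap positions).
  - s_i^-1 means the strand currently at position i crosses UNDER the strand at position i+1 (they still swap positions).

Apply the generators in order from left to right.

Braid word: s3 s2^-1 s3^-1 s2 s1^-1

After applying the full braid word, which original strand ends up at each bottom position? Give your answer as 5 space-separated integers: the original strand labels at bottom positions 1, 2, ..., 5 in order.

Gen 1 (s3): strand 3 crosses over strand 4. Perm now: [1 2 4 3 5]
Gen 2 (s2^-1): strand 2 crosses under strand 4. Perm now: [1 4 2 3 5]
Gen 3 (s3^-1): strand 2 crosses under strand 3. Perm now: [1 4 3 2 5]
Gen 4 (s2): strand 4 crosses over strand 3. Perm now: [1 3 4 2 5]
Gen 5 (s1^-1): strand 1 crosses under strand 3. Perm now: [3 1 4 2 5]

Answer: 3 1 4 2 5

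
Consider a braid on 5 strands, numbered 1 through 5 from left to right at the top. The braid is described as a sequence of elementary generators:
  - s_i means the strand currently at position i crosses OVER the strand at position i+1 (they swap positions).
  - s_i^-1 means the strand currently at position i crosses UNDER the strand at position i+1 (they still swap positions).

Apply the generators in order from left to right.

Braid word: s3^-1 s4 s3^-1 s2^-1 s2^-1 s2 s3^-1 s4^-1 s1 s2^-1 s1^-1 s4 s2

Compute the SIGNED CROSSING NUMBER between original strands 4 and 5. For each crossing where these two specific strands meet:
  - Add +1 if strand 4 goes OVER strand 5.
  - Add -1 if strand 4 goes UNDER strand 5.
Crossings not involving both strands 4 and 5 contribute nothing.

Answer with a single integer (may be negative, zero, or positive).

Answer: 0

Derivation:
Gen 1: crossing 3x4. Both 4&5? no. Sum: 0
Gen 2: crossing 3x5. Both 4&5? no. Sum: 0
Gen 3: 4 under 5. Both 4&5? yes. Contrib: -1. Sum: -1
Gen 4: crossing 2x5. Both 4&5? no. Sum: -1
Gen 5: crossing 5x2. Both 4&5? no. Sum: -1
Gen 6: crossing 2x5. Both 4&5? no. Sum: -1
Gen 7: crossing 2x4. Both 4&5? no. Sum: -1
Gen 8: crossing 2x3. Both 4&5? no. Sum: -1
Gen 9: crossing 1x5. Both 4&5? no. Sum: -1
Gen 10: crossing 1x4. Both 4&5? no. Sum: -1
Gen 11: 5 under 4. Both 4&5? yes. Contrib: +1. Sum: 0
Gen 12: crossing 3x2. Both 4&5? no. Sum: 0
Gen 13: crossing 5x1. Both 4&5? no. Sum: 0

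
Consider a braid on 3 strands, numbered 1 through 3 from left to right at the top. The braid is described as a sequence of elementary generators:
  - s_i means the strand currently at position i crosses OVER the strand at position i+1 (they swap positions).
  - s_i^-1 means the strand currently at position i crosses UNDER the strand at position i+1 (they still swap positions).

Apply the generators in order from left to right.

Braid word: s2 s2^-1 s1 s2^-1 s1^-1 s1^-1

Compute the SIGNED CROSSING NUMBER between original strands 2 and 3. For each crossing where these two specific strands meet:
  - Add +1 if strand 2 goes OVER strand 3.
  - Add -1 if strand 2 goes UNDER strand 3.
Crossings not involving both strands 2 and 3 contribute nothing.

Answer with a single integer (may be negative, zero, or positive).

Gen 1: 2 over 3. Both 2&3? yes. Contrib: +1. Sum: 1
Gen 2: 3 under 2. Both 2&3? yes. Contrib: +1. Sum: 2
Gen 3: crossing 1x2. Both 2&3? no. Sum: 2
Gen 4: crossing 1x3. Both 2&3? no. Sum: 2
Gen 5: 2 under 3. Both 2&3? yes. Contrib: -1. Sum: 1
Gen 6: 3 under 2. Both 2&3? yes. Contrib: +1. Sum: 2

Answer: 2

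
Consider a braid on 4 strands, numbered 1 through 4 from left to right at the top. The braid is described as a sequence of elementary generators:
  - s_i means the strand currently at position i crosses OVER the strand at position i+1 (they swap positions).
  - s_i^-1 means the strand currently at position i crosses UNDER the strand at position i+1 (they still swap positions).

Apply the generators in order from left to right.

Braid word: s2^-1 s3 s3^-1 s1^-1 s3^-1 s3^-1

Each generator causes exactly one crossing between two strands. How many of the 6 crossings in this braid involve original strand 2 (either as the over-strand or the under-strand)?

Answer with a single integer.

Answer: 5

Derivation:
Gen 1: crossing 2x3. Involves strand 2? yes. Count so far: 1
Gen 2: crossing 2x4. Involves strand 2? yes. Count so far: 2
Gen 3: crossing 4x2. Involves strand 2? yes. Count so far: 3
Gen 4: crossing 1x3. Involves strand 2? no. Count so far: 3
Gen 5: crossing 2x4. Involves strand 2? yes. Count so far: 4
Gen 6: crossing 4x2. Involves strand 2? yes. Count so far: 5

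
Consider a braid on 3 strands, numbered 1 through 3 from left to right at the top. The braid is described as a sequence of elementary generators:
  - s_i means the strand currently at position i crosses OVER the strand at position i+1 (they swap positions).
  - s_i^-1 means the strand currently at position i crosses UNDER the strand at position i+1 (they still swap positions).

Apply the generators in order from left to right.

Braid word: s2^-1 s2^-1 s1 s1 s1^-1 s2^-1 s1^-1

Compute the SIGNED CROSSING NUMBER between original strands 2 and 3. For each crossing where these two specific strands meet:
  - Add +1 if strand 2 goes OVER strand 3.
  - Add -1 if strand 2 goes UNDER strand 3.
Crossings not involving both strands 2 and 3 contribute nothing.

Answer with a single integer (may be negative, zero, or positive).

Gen 1: 2 under 3. Both 2&3? yes. Contrib: -1. Sum: -1
Gen 2: 3 under 2. Both 2&3? yes. Contrib: +1. Sum: 0
Gen 3: crossing 1x2. Both 2&3? no. Sum: 0
Gen 4: crossing 2x1. Both 2&3? no. Sum: 0
Gen 5: crossing 1x2. Both 2&3? no. Sum: 0
Gen 6: crossing 1x3. Both 2&3? no. Sum: 0
Gen 7: 2 under 3. Both 2&3? yes. Contrib: -1. Sum: -1

Answer: -1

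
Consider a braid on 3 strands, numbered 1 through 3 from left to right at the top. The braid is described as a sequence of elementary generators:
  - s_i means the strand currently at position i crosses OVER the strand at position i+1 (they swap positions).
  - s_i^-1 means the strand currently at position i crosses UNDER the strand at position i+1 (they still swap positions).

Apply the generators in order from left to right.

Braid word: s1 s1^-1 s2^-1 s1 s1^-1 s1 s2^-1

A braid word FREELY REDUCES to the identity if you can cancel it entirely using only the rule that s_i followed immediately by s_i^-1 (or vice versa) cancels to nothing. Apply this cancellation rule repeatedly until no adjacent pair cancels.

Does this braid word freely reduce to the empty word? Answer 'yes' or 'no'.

Gen 1 (s1): push. Stack: [s1]
Gen 2 (s1^-1): cancels prior s1. Stack: []
Gen 3 (s2^-1): push. Stack: [s2^-1]
Gen 4 (s1): push. Stack: [s2^-1 s1]
Gen 5 (s1^-1): cancels prior s1. Stack: [s2^-1]
Gen 6 (s1): push. Stack: [s2^-1 s1]
Gen 7 (s2^-1): push. Stack: [s2^-1 s1 s2^-1]
Reduced word: s2^-1 s1 s2^-1

Answer: no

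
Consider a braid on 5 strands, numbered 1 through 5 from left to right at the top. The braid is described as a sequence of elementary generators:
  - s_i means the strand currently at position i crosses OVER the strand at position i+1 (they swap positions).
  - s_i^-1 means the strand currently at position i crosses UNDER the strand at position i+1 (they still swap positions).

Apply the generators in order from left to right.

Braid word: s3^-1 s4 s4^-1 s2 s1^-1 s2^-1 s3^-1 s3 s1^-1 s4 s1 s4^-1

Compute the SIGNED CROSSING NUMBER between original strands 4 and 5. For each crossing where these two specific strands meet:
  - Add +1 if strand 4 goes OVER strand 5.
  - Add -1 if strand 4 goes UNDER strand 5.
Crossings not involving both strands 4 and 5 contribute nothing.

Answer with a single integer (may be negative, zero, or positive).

Answer: 0

Derivation:
Gen 1: crossing 3x4. Both 4&5? no. Sum: 0
Gen 2: crossing 3x5. Both 4&5? no. Sum: 0
Gen 3: crossing 5x3. Both 4&5? no. Sum: 0
Gen 4: crossing 2x4. Both 4&5? no. Sum: 0
Gen 5: crossing 1x4. Both 4&5? no. Sum: 0
Gen 6: crossing 1x2. Both 4&5? no. Sum: 0
Gen 7: crossing 1x3. Both 4&5? no. Sum: 0
Gen 8: crossing 3x1. Both 4&5? no. Sum: 0
Gen 9: crossing 4x2. Both 4&5? no. Sum: 0
Gen 10: crossing 3x5. Both 4&5? no. Sum: 0
Gen 11: crossing 2x4. Both 4&5? no. Sum: 0
Gen 12: crossing 5x3. Both 4&5? no. Sum: 0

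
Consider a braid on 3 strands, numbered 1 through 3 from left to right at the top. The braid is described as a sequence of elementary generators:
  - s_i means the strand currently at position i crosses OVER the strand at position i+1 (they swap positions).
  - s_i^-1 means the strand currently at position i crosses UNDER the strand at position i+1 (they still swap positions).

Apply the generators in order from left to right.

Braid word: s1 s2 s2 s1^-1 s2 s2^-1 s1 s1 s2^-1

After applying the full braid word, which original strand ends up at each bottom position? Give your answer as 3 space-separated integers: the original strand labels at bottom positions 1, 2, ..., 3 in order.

Gen 1 (s1): strand 1 crosses over strand 2. Perm now: [2 1 3]
Gen 2 (s2): strand 1 crosses over strand 3. Perm now: [2 3 1]
Gen 3 (s2): strand 3 crosses over strand 1. Perm now: [2 1 3]
Gen 4 (s1^-1): strand 2 crosses under strand 1. Perm now: [1 2 3]
Gen 5 (s2): strand 2 crosses over strand 3. Perm now: [1 3 2]
Gen 6 (s2^-1): strand 3 crosses under strand 2. Perm now: [1 2 3]
Gen 7 (s1): strand 1 crosses over strand 2. Perm now: [2 1 3]
Gen 8 (s1): strand 2 crosses over strand 1. Perm now: [1 2 3]
Gen 9 (s2^-1): strand 2 crosses under strand 3. Perm now: [1 3 2]

Answer: 1 3 2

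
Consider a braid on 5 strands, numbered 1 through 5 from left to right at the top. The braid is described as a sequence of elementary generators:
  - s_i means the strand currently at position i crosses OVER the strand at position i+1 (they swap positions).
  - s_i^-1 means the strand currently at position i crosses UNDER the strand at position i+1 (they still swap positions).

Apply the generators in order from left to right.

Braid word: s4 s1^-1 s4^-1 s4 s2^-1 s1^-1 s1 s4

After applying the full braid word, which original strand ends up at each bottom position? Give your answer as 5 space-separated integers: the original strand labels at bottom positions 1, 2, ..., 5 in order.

Answer: 2 3 1 4 5

Derivation:
Gen 1 (s4): strand 4 crosses over strand 5. Perm now: [1 2 3 5 4]
Gen 2 (s1^-1): strand 1 crosses under strand 2. Perm now: [2 1 3 5 4]
Gen 3 (s4^-1): strand 5 crosses under strand 4. Perm now: [2 1 3 4 5]
Gen 4 (s4): strand 4 crosses over strand 5. Perm now: [2 1 3 5 4]
Gen 5 (s2^-1): strand 1 crosses under strand 3. Perm now: [2 3 1 5 4]
Gen 6 (s1^-1): strand 2 crosses under strand 3. Perm now: [3 2 1 5 4]
Gen 7 (s1): strand 3 crosses over strand 2. Perm now: [2 3 1 5 4]
Gen 8 (s4): strand 5 crosses over strand 4. Perm now: [2 3 1 4 5]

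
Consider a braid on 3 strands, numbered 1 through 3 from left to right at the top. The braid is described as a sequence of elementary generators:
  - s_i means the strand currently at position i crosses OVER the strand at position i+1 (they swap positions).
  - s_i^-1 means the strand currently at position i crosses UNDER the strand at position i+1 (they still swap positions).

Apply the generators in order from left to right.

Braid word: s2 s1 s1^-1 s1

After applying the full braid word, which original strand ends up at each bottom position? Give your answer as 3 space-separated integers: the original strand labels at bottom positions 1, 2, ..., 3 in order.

Gen 1 (s2): strand 2 crosses over strand 3. Perm now: [1 3 2]
Gen 2 (s1): strand 1 crosses over strand 3. Perm now: [3 1 2]
Gen 3 (s1^-1): strand 3 crosses under strand 1. Perm now: [1 3 2]
Gen 4 (s1): strand 1 crosses over strand 3. Perm now: [3 1 2]

Answer: 3 1 2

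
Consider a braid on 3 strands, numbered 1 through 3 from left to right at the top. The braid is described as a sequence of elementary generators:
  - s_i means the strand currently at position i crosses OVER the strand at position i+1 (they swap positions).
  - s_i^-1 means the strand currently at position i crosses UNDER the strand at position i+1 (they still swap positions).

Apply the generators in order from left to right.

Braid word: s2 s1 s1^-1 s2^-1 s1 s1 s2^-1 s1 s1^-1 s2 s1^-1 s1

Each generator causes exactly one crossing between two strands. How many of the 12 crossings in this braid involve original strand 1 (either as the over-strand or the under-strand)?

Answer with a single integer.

Answer: 8

Derivation:
Gen 1: crossing 2x3. Involves strand 1? no. Count so far: 0
Gen 2: crossing 1x3. Involves strand 1? yes. Count so far: 1
Gen 3: crossing 3x1. Involves strand 1? yes. Count so far: 2
Gen 4: crossing 3x2. Involves strand 1? no. Count so far: 2
Gen 5: crossing 1x2. Involves strand 1? yes. Count so far: 3
Gen 6: crossing 2x1. Involves strand 1? yes. Count so far: 4
Gen 7: crossing 2x3. Involves strand 1? no. Count so far: 4
Gen 8: crossing 1x3. Involves strand 1? yes. Count so far: 5
Gen 9: crossing 3x1. Involves strand 1? yes. Count so far: 6
Gen 10: crossing 3x2. Involves strand 1? no. Count so far: 6
Gen 11: crossing 1x2. Involves strand 1? yes. Count so far: 7
Gen 12: crossing 2x1. Involves strand 1? yes. Count so far: 8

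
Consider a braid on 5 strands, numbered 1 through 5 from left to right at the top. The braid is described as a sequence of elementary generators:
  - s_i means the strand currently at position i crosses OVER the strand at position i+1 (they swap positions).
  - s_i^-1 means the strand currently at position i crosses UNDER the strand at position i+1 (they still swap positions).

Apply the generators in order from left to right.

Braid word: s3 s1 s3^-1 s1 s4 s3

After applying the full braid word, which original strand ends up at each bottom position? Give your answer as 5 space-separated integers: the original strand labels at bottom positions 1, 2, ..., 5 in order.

Answer: 1 2 5 3 4

Derivation:
Gen 1 (s3): strand 3 crosses over strand 4. Perm now: [1 2 4 3 5]
Gen 2 (s1): strand 1 crosses over strand 2. Perm now: [2 1 4 3 5]
Gen 3 (s3^-1): strand 4 crosses under strand 3. Perm now: [2 1 3 4 5]
Gen 4 (s1): strand 2 crosses over strand 1. Perm now: [1 2 3 4 5]
Gen 5 (s4): strand 4 crosses over strand 5. Perm now: [1 2 3 5 4]
Gen 6 (s3): strand 3 crosses over strand 5. Perm now: [1 2 5 3 4]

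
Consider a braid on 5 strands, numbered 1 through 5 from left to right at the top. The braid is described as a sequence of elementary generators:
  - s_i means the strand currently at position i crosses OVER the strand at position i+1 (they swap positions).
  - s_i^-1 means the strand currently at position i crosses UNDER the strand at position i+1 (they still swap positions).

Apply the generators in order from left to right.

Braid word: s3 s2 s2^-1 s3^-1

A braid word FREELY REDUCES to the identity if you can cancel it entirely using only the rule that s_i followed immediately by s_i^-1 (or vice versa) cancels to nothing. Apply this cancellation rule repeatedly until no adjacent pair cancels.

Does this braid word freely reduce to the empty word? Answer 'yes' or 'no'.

Gen 1 (s3): push. Stack: [s3]
Gen 2 (s2): push. Stack: [s3 s2]
Gen 3 (s2^-1): cancels prior s2. Stack: [s3]
Gen 4 (s3^-1): cancels prior s3. Stack: []
Reduced word: (empty)

Answer: yes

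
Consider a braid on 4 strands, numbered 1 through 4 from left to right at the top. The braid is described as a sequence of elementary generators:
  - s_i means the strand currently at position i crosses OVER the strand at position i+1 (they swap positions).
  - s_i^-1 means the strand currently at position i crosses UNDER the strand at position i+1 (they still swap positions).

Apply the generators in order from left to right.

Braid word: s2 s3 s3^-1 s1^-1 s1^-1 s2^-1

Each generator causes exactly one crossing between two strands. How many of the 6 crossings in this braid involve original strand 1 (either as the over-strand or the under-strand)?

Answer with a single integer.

Answer: 2

Derivation:
Gen 1: crossing 2x3. Involves strand 1? no. Count so far: 0
Gen 2: crossing 2x4. Involves strand 1? no. Count so far: 0
Gen 3: crossing 4x2. Involves strand 1? no. Count so far: 0
Gen 4: crossing 1x3. Involves strand 1? yes. Count so far: 1
Gen 5: crossing 3x1. Involves strand 1? yes. Count so far: 2
Gen 6: crossing 3x2. Involves strand 1? no. Count so far: 2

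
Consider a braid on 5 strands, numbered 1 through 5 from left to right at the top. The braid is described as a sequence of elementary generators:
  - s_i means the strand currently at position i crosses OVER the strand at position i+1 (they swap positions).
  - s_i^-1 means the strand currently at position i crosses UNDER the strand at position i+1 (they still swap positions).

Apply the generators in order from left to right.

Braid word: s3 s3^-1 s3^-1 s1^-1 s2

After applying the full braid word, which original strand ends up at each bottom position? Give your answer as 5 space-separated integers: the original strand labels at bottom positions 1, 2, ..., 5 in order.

Answer: 2 4 1 3 5

Derivation:
Gen 1 (s3): strand 3 crosses over strand 4. Perm now: [1 2 4 3 5]
Gen 2 (s3^-1): strand 4 crosses under strand 3. Perm now: [1 2 3 4 5]
Gen 3 (s3^-1): strand 3 crosses under strand 4. Perm now: [1 2 4 3 5]
Gen 4 (s1^-1): strand 1 crosses under strand 2. Perm now: [2 1 4 3 5]
Gen 5 (s2): strand 1 crosses over strand 4. Perm now: [2 4 1 3 5]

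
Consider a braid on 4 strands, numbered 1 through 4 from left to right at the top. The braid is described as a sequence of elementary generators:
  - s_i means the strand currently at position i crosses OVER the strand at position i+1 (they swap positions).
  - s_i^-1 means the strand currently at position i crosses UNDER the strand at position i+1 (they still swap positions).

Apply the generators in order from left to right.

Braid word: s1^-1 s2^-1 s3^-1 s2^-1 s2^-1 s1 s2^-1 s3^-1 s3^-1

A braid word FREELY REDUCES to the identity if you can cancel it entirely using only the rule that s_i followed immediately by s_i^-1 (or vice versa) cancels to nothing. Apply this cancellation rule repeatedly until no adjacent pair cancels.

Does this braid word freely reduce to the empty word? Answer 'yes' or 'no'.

Answer: no

Derivation:
Gen 1 (s1^-1): push. Stack: [s1^-1]
Gen 2 (s2^-1): push. Stack: [s1^-1 s2^-1]
Gen 3 (s3^-1): push. Stack: [s1^-1 s2^-1 s3^-1]
Gen 4 (s2^-1): push. Stack: [s1^-1 s2^-1 s3^-1 s2^-1]
Gen 5 (s2^-1): push. Stack: [s1^-1 s2^-1 s3^-1 s2^-1 s2^-1]
Gen 6 (s1): push. Stack: [s1^-1 s2^-1 s3^-1 s2^-1 s2^-1 s1]
Gen 7 (s2^-1): push. Stack: [s1^-1 s2^-1 s3^-1 s2^-1 s2^-1 s1 s2^-1]
Gen 8 (s3^-1): push. Stack: [s1^-1 s2^-1 s3^-1 s2^-1 s2^-1 s1 s2^-1 s3^-1]
Gen 9 (s3^-1): push. Stack: [s1^-1 s2^-1 s3^-1 s2^-1 s2^-1 s1 s2^-1 s3^-1 s3^-1]
Reduced word: s1^-1 s2^-1 s3^-1 s2^-1 s2^-1 s1 s2^-1 s3^-1 s3^-1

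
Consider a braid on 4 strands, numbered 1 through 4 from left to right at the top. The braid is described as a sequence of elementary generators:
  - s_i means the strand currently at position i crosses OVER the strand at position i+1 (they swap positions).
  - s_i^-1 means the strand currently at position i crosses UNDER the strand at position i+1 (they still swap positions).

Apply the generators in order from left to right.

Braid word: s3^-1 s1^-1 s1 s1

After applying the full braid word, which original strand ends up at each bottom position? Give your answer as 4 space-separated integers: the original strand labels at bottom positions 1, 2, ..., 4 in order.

Gen 1 (s3^-1): strand 3 crosses under strand 4. Perm now: [1 2 4 3]
Gen 2 (s1^-1): strand 1 crosses under strand 2. Perm now: [2 1 4 3]
Gen 3 (s1): strand 2 crosses over strand 1. Perm now: [1 2 4 3]
Gen 4 (s1): strand 1 crosses over strand 2. Perm now: [2 1 4 3]

Answer: 2 1 4 3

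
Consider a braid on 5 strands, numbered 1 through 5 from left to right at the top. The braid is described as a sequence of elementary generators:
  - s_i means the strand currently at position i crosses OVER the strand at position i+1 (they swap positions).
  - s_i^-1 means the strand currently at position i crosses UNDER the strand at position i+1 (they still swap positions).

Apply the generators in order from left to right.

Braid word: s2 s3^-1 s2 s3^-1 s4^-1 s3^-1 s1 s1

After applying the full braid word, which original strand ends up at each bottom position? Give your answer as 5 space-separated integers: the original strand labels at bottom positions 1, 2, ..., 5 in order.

Gen 1 (s2): strand 2 crosses over strand 3. Perm now: [1 3 2 4 5]
Gen 2 (s3^-1): strand 2 crosses under strand 4. Perm now: [1 3 4 2 5]
Gen 3 (s2): strand 3 crosses over strand 4. Perm now: [1 4 3 2 5]
Gen 4 (s3^-1): strand 3 crosses under strand 2. Perm now: [1 4 2 3 5]
Gen 5 (s4^-1): strand 3 crosses under strand 5. Perm now: [1 4 2 5 3]
Gen 6 (s3^-1): strand 2 crosses under strand 5. Perm now: [1 4 5 2 3]
Gen 7 (s1): strand 1 crosses over strand 4. Perm now: [4 1 5 2 3]
Gen 8 (s1): strand 4 crosses over strand 1. Perm now: [1 4 5 2 3]

Answer: 1 4 5 2 3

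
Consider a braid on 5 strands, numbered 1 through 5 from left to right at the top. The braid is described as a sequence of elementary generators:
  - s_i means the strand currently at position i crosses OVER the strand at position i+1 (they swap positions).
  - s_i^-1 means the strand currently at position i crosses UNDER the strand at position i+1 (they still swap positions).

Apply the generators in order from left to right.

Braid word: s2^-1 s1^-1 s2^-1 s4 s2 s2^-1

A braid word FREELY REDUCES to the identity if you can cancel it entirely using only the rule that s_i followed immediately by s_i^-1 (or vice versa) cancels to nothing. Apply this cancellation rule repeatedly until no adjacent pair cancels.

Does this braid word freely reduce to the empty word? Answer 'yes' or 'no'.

Answer: no

Derivation:
Gen 1 (s2^-1): push. Stack: [s2^-1]
Gen 2 (s1^-1): push. Stack: [s2^-1 s1^-1]
Gen 3 (s2^-1): push. Stack: [s2^-1 s1^-1 s2^-1]
Gen 4 (s4): push. Stack: [s2^-1 s1^-1 s2^-1 s4]
Gen 5 (s2): push. Stack: [s2^-1 s1^-1 s2^-1 s4 s2]
Gen 6 (s2^-1): cancels prior s2. Stack: [s2^-1 s1^-1 s2^-1 s4]
Reduced word: s2^-1 s1^-1 s2^-1 s4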